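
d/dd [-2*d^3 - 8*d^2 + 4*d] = -6*d^2 - 16*d + 4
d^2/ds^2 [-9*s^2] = -18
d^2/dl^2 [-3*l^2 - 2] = -6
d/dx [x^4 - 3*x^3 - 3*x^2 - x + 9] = 4*x^3 - 9*x^2 - 6*x - 1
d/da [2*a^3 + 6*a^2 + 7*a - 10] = 6*a^2 + 12*a + 7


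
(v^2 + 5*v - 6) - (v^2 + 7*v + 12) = -2*v - 18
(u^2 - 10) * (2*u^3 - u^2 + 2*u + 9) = 2*u^5 - u^4 - 18*u^3 + 19*u^2 - 20*u - 90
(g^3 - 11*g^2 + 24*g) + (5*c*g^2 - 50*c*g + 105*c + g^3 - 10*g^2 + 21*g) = 5*c*g^2 - 50*c*g + 105*c + 2*g^3 - 21*g^2 + 45*g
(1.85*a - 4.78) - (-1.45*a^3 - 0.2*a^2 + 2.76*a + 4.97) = 1.45*a^3 + 0.2*a^2 - 0.91*a - 9.75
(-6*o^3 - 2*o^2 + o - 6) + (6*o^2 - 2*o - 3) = -6*o^3 + 4*o^2 - o - 9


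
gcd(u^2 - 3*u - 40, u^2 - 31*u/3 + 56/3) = u - 8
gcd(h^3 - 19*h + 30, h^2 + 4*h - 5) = h + 5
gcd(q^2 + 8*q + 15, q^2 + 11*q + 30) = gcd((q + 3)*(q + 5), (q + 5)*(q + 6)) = q + 5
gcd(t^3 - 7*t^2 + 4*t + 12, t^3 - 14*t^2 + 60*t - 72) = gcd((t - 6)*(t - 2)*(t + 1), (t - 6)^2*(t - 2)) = t^2 - 8*t + 12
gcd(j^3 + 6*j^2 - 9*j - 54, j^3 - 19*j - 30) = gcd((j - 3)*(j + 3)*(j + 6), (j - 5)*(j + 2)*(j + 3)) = j + 3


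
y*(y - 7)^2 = y^3 - 14*y^2 + 49*y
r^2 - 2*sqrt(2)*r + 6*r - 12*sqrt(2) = (r + 6)*(r - 2*sqrt(2))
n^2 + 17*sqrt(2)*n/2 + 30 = (n + 5*sqrt(2)/2)*(n + 6*sqrt(2))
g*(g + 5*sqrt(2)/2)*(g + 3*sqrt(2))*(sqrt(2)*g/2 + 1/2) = sqrt(2)*g^4/2 + 6*g^3 + 41*sqrt(2)*g^2/4 + 15*g/2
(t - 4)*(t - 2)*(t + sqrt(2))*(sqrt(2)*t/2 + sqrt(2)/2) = sqrt(2)*t^4/2 - 5*sqrt(2)*t^3/2 + t^3 - 5*t^2 + sqrt(2)*t^2 + 2*t + 4*sqrt(2)*t + 8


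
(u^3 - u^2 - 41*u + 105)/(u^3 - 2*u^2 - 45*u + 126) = (u - 5)/(u - 6)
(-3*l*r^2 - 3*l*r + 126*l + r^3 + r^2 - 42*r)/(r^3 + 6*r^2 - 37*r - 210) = (-3*l + r)/(r + 5)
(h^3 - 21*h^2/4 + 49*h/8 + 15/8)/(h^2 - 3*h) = h - 9/4 - 5/(8*h)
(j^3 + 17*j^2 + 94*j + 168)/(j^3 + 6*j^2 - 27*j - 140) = (j + 6)/(j - 5)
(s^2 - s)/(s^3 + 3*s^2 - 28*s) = (s - 1)/(s^2 + 3*s - 28)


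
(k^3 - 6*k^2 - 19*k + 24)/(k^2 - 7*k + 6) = (k^2 - 5*k - 24)/(k - 6)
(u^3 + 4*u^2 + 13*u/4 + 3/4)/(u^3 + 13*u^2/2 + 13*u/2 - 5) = (4*u^3 + 16*u^2 + 13*u + 3)/(2*(2*u^3 + 13*u^2 + 13*u - 10))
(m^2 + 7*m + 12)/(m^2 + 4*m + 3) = (m + 4)/(m + 1)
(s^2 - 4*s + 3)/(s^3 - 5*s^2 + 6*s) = (s - 1)/(s*(s - 2))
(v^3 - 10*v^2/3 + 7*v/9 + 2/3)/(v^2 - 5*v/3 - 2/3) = (v^2 - 11*v/3 + 2)/(v - 2)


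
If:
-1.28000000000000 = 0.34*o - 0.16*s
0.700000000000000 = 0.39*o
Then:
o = 1.79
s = 11.81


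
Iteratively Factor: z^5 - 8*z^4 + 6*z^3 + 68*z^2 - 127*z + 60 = (z - 4)*(z^4 - 4*z^3 - 10*z^2 + 28*z - 15) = (z - 4)*(z - 1)*(z^3 - 3*z^2 - 13*z + 15) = (z - 5)*(z - 4)*(z - 1)*(z^2 + 2*z - 3) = (z - 5)*(z - 4)*(z - 1)*(z + 3)*(z - 1)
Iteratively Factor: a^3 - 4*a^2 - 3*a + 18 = (a - 3)*(a^2 - a - 6) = (a - 3)^2*(a + 2)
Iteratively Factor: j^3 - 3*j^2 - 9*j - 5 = (j - 5)*(j^2 + 2*j + 1) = (j - 5)*(j + 1)*(j + 1)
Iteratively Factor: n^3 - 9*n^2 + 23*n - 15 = (n - 1)*(n^2 - 8*n + 15) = (n - 3)*(n - 1)*(n - 5)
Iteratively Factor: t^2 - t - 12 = (t - 4)*(t + 3)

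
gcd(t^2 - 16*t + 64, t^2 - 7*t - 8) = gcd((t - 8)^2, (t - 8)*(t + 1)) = t - 8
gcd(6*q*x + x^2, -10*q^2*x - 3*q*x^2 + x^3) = x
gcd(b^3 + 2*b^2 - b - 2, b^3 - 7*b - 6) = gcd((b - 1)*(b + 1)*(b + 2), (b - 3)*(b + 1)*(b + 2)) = b^2 + 3*b + 2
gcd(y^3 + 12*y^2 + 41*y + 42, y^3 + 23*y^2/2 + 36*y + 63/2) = y^2 + 10*y + 21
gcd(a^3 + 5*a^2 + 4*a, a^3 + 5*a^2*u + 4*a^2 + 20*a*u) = a^2 + 4*a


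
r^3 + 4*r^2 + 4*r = r*(r + 2)^2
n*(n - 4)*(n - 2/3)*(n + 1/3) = n^4 - 13*n^3/3 + 10*n^2/9 + 8*n/9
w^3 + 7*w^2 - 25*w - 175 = (w - 5)*(w + 5)*(w + 7)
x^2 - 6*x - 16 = (x - 8)*(x + 2)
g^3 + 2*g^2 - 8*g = g*(g - 2)*(g + 4)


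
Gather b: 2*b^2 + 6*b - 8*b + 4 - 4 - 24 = 2*b^2 - 2*b - 24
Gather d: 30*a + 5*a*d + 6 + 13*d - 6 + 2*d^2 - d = 30*a + 2*d^2 + d*(5*a + 12)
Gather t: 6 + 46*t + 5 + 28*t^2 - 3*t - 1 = 28*t^2 + 43*t + 10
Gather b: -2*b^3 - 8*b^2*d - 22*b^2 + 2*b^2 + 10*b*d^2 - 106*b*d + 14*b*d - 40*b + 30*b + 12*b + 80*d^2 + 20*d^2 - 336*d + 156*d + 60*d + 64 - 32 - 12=-2*b^3 + b^2*(-8*d - 20) + b*(10*d^2 - 92*d + 2) + 100*d^2 - 120*d + 20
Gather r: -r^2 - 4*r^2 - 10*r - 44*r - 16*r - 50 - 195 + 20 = -5*r^2 - 70*r - 225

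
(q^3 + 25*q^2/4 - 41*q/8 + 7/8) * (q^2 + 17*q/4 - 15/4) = q^5 + 21*q^4/2 + 283*q^3/16 - 1419*q^2/32 + 367*q/16 - 105/32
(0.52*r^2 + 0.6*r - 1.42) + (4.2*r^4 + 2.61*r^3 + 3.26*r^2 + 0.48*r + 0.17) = 4.2*r^4 + 2.61*r^3 + 3.78*r^2 + 1.08*r - 1.25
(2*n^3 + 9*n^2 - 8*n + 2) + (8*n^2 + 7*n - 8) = 2*n^3 + 17*n^2 - n - 6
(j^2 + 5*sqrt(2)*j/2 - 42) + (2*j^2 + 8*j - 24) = 3*j^2 + 5*sqrt(2)*j/2 + 8*j - 66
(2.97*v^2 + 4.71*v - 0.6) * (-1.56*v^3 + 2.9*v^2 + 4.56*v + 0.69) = -4.6332*v^5 + 1.2654*v^4 + 28.1382*v^3 + 21.7869*v^2 + 0.5139*v - 0.414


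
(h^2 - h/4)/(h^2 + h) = (h - 1/4)/(h + 1)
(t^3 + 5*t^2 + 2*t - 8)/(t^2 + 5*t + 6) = (t^2 + 3*t - 4)/(t + 3)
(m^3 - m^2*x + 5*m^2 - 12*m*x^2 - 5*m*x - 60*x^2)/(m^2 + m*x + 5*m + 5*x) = (m^2 - m*x - 12*x^2)/(m + x)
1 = 1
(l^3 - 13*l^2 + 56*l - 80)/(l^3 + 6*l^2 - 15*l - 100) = (l^2 - 9*l + 20)/(l^2 + 10*l + 25)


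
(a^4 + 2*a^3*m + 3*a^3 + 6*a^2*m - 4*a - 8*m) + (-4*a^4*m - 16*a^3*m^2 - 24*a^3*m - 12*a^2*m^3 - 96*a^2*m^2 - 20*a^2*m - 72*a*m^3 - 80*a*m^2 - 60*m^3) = -4*a^4*m + a^4 - 16*a^3*m^2 - 22*a^3*m + 3*a^3 - 12*a^2*m^3 - 96*a^2*m^2 - 14*a^2*m - 72*a*m^3 - 80*a*m^2 - 4*a - 60*m^3 - 8*m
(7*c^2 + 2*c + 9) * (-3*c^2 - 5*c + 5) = -21*c^4 - 41*c^3 - 2*c^2 - 35*c + 45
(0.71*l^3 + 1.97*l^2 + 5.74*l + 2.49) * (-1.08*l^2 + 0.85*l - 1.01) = -0.7668*l^5 - 1.5241*l^4 - 5.2418*l^3 + 0.2001*l^2 - 3.6809*l - 2.5149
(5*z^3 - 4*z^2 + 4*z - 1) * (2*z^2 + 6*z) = 10*z^5 + 22*z^4 - 16*z^3 + 22*z^2 - 6*z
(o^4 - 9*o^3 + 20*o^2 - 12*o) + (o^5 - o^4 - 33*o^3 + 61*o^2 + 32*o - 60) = o^5 - 42*o^3 + 81*o^2 + 20*o - 60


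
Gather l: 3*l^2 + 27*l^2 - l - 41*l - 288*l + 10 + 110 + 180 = 30*l^2 - 330*l + 300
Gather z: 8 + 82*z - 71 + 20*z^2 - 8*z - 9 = 20*z^2 + 74*z - 72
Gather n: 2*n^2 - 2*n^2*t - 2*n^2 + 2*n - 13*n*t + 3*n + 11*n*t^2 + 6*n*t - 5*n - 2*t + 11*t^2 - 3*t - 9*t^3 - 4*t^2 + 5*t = -2*n^2*t + n*(11*t^2 - 7*t) - 9*t^3 + 7*t^2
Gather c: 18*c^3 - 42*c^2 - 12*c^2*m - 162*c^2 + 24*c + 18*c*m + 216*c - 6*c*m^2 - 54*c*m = 18*c^3 + c^2*(-12*m - 204) + c*(-6*m^2 - 36*m + 240)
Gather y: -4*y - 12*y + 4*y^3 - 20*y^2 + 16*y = 4*y^3 - 20*y^2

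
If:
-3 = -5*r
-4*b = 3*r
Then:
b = -9/20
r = 3/5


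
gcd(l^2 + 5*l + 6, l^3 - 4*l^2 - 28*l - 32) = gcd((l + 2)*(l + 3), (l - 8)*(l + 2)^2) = l + 2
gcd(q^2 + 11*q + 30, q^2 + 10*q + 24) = q + 6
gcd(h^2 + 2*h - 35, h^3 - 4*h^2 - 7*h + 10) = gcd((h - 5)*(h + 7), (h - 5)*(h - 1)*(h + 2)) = h - 5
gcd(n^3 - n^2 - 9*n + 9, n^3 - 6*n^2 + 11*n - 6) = n^2 - 4*n + 3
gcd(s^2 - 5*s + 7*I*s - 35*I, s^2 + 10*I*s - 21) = s + 7*I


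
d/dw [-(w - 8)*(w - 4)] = 12 - 2*w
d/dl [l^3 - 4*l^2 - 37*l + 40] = 3*l^2 - 8*l - 37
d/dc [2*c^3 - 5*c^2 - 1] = 2*c*(3*c - 5)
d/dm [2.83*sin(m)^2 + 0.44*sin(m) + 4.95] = (5.66*sin(m) + 0.44)*cos(m)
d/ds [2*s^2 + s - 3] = 4*s + 1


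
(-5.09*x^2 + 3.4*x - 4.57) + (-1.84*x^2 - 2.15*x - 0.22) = -6.93*x^2 + 1.25*x - 4.79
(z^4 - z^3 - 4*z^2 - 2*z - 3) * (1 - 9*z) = -9*z^5 + 10*z^4 + 35*z^3 + 14*z^2 + 25*z - 3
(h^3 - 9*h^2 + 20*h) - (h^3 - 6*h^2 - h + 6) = -3*h^2 + 21*h - 6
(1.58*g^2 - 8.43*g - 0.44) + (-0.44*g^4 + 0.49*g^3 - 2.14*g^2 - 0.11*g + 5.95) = -0.44*g^4 + 0.49*g^3 - 0.56*g^2 - 8.54*g + 5.51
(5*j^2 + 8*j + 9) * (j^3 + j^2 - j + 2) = 5*j^5 + 13*j^4 + 12*j^3 + 11*j^2 + 7*j + 18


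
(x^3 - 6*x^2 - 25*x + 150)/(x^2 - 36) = (x^2 - 25)/(x + 6)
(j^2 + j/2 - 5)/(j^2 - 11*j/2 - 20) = (j - 2)/(j - 8)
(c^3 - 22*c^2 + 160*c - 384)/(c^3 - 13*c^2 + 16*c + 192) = (c - 6)/(c + 3)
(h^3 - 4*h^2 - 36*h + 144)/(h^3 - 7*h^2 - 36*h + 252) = (h - 4)/(h - 7)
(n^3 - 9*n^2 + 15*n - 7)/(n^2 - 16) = (n^3 - 9*n^2 + 15*n - 7)/(n^2 - 16)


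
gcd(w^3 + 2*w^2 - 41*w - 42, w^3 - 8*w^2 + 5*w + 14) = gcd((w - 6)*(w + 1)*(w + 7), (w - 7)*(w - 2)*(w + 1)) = w + 1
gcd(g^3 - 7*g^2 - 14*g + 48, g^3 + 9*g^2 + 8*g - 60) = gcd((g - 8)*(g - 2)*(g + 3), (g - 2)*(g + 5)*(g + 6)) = g - 2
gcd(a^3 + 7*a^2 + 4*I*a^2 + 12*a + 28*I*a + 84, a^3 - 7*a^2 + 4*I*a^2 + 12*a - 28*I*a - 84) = a^2 + 4*I*a + 12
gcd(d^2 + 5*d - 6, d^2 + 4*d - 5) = d - 1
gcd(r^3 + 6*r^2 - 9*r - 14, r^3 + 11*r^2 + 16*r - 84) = r^2 + 5*r - 14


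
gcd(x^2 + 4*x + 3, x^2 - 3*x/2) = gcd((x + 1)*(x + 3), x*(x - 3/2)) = 1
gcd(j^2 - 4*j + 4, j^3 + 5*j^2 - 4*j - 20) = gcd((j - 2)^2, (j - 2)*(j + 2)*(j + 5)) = j - 2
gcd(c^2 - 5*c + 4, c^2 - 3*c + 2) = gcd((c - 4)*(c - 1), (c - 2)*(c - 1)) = c - 1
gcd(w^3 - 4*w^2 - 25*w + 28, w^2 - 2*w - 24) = w + 4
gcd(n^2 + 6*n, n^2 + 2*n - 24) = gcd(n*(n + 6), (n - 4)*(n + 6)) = n + 6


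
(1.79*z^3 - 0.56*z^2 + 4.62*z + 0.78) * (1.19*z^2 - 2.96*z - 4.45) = 2.1301*z^5 - 5.9648*z^4 - 0.8101*z^3 - 10.255*z^2 - 22.8678*z - 3.471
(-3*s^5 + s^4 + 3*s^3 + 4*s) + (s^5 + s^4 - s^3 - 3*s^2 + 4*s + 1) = -2*s^5 + 2*s^4 + 2*s^3 - 3*s^2 + 8*s + 1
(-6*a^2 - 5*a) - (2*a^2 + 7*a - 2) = -8*a^2 - 12*a + 2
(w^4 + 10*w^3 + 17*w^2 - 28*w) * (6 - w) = -w^5 - 4*w^4 + 43*w^3 + 130*w^2 - 168*w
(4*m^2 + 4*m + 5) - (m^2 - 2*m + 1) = 3*m^2 + 6*m + 4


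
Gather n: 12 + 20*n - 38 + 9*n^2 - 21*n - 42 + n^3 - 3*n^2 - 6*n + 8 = n^3 + 6*n^2 - 7*n - 60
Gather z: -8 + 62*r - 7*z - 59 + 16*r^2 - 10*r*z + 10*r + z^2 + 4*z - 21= 16*r^2 + 72*r + z^2 + z*(-10*r - 3) - 88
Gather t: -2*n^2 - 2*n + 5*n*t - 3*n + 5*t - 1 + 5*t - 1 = -2*n^2 - 5*n + t*(5*n + 10) - 2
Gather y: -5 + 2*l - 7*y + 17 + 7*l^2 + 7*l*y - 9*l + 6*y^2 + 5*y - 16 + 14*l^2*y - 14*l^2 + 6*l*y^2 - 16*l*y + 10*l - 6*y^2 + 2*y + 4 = -7*l^2 + 6*l*y^2 + 3*l + y*(14*l^2 - 9*l)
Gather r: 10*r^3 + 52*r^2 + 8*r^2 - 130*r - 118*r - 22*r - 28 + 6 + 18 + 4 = 10*r^3 + 60*r^2 - 270*r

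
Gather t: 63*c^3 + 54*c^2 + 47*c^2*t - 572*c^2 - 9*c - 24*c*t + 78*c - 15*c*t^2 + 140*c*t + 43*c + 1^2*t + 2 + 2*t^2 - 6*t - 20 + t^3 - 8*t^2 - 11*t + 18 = 63*c^3 - 518*c^2 + 112*c + t^3 + t^2*(-15*c - 6) + t*(47*c^2 + 116*c - 16)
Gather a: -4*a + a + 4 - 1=3 - 3*a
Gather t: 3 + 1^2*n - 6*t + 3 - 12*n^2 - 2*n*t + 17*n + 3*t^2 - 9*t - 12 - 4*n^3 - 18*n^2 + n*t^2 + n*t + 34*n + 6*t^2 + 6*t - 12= -4*n^3 - 30*n^2 + 52*n + t^2*(n + 9) + t*(-n - 9) - 18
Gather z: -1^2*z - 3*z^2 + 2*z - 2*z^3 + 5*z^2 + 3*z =-2*z^3 + 2*z^2 + 4*z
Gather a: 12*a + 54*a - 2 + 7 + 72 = 66*a + 77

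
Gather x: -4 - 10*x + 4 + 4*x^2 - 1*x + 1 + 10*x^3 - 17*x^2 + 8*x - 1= 10*x^3 - 13*x^2 - 3*x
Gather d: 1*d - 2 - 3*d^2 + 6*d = -3*d^2 + 7*d - 2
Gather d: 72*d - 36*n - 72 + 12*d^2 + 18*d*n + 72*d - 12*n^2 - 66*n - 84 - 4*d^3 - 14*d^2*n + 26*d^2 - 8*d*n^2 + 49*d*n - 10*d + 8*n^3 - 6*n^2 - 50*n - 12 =-4*d^3 + d^2*(38 - 14*n) + d*(-8*n^2 + 67*n + 134) + 8*n^3 - 18*n^2 - 152*n - 168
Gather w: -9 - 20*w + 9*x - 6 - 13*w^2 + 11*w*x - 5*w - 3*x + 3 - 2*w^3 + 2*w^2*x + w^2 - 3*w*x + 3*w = -2*w^3 + w^2*(2*x - 12) + w*(8*x - 22) + 6*x - 12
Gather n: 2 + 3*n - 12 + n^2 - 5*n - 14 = n^2 - 2*n - 24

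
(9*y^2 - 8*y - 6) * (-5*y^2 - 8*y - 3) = -45*y^4 - 32*y^3 + 67*y^2 + 72*y + 18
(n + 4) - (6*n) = 4 - 5*n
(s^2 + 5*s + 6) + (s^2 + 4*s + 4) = 2*s^2 + 9*s + 10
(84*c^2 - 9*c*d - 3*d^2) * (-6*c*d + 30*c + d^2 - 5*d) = -504*c^3*d + 2520*c^3 + 138*c^2*d^2 - 690*c^2*d + 9*c*d^3 - 45*c*d^2 - 3*d^4 + 15*d^3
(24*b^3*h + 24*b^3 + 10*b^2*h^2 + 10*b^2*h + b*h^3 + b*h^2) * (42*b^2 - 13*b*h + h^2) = 1008*b^5*h + 1008*b^5 + 108*b^4*h^2 + 108*b^4*h - 64*b^3*h^3 - 64*b^3*h^2 - 3*b^2*h^4 - 3*b^2*h^3 + b*h^5 + b*h^4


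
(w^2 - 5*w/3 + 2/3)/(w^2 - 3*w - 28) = (-3*w^2 + 5*w - 2)/(3*(-w^2 + 3*w + 28))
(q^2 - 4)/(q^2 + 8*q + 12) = (q - 2)/(q + 6)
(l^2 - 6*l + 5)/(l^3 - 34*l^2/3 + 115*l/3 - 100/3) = 3*(l - 1)/(3*l^2 - 19*l + 20)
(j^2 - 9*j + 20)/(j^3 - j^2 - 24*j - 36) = (-j^2 + 9*j - 20)/(-j^3 + j^2 + 24*j + 36)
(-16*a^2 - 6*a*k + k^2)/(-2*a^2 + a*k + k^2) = (8*a - k)/(a - k)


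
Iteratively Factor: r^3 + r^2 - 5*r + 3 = (r - 1)*(r^2 + 2*r - 3) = (r - 1)*(r + 3)*(r - 1)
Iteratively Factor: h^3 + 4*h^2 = (h)*(h^2 + 4*h) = h^2*(h + 4)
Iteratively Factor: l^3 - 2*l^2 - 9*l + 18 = (l - 2)*(l^2 - 9) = (l - 3)*(l - 2)*(l + 3)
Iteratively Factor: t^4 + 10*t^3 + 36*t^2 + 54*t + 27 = (t + 3)*(t^3 + 7*t^2 + 15*t + 9) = (t + 3)^2*(t^2 + 4*t + 3) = (t + 1)*(t + 3)^2*(t + 3)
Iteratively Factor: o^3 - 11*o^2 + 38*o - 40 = (o - 2)*(o^2 - 9*o + 20) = (o - 5)*(o - 2)*(o - 4)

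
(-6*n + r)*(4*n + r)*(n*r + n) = -24*n^3*r - 24*n^3 - 2*n^2*r^2 - 2*n^2*r + n*r^3 + n*r^2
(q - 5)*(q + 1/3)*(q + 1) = q^3 - 11*q^2/3 - 19*q/3 - 5/3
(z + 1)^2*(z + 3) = z^3 + 5*z^2 + 7*z + 3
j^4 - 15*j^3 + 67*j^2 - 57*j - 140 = (j - 7)*(j - 5)*(j - 4)*(j + 1)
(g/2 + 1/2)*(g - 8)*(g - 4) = g^3/2 - 11*g^2/2 + 10*g + 16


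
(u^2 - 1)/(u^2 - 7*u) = (u^2 - 1)/(u*(u - 7))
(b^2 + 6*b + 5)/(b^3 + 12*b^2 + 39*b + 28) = (b + 5)/(b^2 + 11*b + 28)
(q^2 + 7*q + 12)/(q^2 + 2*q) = (q^2 + 7*q + 12)/(q*(q + 2))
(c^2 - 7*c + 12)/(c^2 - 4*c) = (c - 3)/c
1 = 1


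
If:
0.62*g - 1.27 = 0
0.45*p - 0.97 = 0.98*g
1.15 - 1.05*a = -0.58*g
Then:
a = 2.23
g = 2.05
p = 6.62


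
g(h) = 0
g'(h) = 0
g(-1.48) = 0.00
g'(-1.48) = 0.00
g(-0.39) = 0.00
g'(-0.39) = 0.00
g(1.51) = 0.00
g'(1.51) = 0.00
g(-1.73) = 0.00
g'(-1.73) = 0.00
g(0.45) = 0.00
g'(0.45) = 0.00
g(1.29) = 0.00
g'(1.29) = 0.00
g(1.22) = 0.00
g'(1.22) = 0.00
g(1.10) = 0.00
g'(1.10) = 0.00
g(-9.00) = 0.00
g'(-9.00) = 0.00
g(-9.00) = 0.00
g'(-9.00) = 0.00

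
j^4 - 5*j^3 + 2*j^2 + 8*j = j*(j - 4)*(j - 2)*(j + 1)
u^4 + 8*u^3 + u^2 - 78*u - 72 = (u - 3)*(u + 1)*(u + 4)*(u + 6)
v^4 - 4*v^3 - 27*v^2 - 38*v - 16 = (v - 8)*(v + 1)^2*(v + 2)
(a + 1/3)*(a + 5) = a^2 + 16*a/3 + 5/3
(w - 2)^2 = w^2 - 4*w + 4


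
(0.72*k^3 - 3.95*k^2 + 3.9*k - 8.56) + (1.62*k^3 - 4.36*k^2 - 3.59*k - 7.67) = 2.34*k^3 - 8.31*k^2 + 0.31*k - 16.23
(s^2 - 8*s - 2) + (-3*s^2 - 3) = -2*s^2 - 8*s - 5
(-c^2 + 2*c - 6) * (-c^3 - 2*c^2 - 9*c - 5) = c^5 + 11*c^3 - c^2 + 44*c + 30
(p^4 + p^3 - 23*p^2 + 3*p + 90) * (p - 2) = p^5 - p^4 - 25*p^3 + 49*p^2 + 84*p - 180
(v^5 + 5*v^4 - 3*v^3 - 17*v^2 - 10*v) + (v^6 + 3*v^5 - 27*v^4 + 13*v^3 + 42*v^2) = v^6 + 4*v^5 - 22*v^4 + 10*v^3 + 25*v^2 - 10*v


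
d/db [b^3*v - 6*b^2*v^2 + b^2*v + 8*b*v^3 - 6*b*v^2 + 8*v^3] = v*(3*b^2 - 12*b*v + 2*b + 8*v^2 - 6*v)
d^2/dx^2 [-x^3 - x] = -6*x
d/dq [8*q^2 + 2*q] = 16*q + 2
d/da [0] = 0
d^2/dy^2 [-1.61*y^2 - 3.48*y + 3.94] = -3.22000000000000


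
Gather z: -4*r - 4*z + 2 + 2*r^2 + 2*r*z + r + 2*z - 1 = 2*r^2 - 3*r + z*(2*r - 2) + 1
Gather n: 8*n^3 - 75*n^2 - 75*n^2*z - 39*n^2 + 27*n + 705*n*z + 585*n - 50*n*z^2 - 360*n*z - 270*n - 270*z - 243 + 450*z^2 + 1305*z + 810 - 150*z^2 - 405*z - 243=8*n^3 + n^2*(-75*z - 114) + n*(-50*z^2 + 345*z + 342) + 300*z^2 + 630*z + 324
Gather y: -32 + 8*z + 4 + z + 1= 9*z - 27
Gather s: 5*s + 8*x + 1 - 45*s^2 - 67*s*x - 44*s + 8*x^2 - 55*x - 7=-45*s^2 + s*(-67*x - 39) + 8*x^2 - 47*x - 6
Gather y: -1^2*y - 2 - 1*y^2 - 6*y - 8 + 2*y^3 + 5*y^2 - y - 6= 2*y^3 + 4*y^2 - 8*y - 16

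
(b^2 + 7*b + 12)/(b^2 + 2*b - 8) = (b + 3)/(b - 2)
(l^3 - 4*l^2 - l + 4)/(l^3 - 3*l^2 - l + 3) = (l - 4)/(l - 3)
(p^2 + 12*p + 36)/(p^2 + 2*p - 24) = (p + 6)/(p - 4)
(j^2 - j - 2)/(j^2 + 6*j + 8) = (j^2 - j - 2)/(j^2 + 6*j + 8)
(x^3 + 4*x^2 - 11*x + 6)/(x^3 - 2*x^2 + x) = (x + 6)/x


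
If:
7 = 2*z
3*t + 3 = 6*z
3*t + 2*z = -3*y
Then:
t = 6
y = -25/3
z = 7/2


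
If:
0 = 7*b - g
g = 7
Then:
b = 1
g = 7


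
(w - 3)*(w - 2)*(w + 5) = w^3 - 19*w + 30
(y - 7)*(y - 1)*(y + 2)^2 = y^4 - 4*y^3 - 21*y^2 - 4*y + 28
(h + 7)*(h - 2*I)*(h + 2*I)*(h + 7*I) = h^4 + 7*h^3 + 7*I*h^3 + 4*h^2 + 49*I*h^2 + 28*h + 28*I*h + 196*I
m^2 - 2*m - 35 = (m - 7)*(m + 5)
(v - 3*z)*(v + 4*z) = v^2 + v*z - 12*z^2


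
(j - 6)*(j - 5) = j^2 - 11*j + 30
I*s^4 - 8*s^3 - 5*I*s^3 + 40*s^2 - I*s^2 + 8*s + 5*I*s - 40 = (s - 5)*(s + 1)*(s + 8*I)*(I*s - I)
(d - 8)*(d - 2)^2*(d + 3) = d^4 - 9*d^3 + 76*d - 96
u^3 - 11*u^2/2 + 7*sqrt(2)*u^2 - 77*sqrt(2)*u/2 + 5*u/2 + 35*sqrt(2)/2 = (u - 5)*(u - 1/2)*(u + 7*sqrt(2))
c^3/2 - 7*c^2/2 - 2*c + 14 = (c/2 + 1)*(c - 7)*(c - 2)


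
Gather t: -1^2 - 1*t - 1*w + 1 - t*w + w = t*(-w - 1)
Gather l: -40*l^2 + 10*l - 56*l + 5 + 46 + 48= -40*l^2 - 46*l + 99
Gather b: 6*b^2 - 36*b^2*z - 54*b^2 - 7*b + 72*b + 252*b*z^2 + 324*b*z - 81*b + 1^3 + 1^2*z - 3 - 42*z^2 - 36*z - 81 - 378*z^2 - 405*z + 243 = b^2*(-36*z - 48) + b*(252*z^2 + 324*z - 16) - 420*z^2 - 440*z + 160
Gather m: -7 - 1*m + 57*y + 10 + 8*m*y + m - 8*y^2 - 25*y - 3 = 8*m*y - 8*y^2 + 32*y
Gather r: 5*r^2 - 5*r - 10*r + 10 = 5*r^2 - 15*r + 10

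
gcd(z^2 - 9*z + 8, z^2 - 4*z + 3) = z - 1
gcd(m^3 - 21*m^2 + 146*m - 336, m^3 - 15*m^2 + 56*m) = m^2 - 15*m + 56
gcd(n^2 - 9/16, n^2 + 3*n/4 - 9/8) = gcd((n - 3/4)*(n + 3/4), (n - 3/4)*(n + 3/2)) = n - 3/4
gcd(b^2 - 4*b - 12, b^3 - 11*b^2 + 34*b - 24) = b - 6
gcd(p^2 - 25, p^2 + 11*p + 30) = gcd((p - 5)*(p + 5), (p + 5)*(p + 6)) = p + 5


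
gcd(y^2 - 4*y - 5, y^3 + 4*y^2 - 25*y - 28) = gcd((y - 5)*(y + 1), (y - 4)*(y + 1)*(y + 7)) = y + 1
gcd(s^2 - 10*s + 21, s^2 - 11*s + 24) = s - 3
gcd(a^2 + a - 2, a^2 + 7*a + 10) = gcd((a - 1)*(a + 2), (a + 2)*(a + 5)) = a + 2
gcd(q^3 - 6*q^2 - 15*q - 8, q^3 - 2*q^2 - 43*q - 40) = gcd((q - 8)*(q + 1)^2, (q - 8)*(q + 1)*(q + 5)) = q^2 - 7*q - 8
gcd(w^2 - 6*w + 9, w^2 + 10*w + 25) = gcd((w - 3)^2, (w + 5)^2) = 1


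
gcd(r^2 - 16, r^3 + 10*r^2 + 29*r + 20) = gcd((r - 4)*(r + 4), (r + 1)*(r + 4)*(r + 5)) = r + 4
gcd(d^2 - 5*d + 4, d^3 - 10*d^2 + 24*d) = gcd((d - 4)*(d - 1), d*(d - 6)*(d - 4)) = d - 4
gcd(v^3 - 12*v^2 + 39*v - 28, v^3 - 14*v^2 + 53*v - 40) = v - 1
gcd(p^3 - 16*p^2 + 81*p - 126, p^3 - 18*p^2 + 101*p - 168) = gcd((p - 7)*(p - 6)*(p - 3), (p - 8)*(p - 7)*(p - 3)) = p^2 - 10*p + 21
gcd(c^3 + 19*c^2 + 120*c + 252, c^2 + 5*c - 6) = c + 6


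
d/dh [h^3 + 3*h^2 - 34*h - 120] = 3*h^2 + 6*h - 34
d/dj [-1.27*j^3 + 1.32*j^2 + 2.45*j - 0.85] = -3.81*j^2 + 2.64*j + 2.45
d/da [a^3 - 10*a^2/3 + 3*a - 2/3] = 3*a^2 - 20*a/3 + 3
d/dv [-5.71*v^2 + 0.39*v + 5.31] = 0.39 - 11.42*v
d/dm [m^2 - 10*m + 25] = 2*m - 10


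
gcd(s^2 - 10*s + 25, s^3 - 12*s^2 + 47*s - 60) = s - 5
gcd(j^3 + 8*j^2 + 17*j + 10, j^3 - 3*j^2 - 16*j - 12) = j^2 + 3*j + 2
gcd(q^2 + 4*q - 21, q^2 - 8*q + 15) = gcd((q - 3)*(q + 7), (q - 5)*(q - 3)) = q - 3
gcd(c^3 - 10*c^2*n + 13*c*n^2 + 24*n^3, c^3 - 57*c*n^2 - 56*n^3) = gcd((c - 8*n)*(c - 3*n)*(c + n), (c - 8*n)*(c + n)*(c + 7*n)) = c^2 - 7*c*n - 8*n^2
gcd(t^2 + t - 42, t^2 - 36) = t - 6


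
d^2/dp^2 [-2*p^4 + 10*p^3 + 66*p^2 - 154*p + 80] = -24*p^2 + 60*p + 132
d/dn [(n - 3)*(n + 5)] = 2*n + 2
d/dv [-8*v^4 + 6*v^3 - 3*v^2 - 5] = 2*v*(-16*v^2 + 9*v - 3)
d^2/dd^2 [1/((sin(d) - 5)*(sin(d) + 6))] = (-4*sin(d)^4 - 3*sin(d)^3 - 115*sin(d)^2 - 24*sin(d) + 62)/((sin(d) - 5)^3*(sin(d) + 6)^3)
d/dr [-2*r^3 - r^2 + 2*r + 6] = -6*r^2 - 2*r + 2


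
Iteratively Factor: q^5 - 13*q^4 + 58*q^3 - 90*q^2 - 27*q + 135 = (q - 5)*(q^4 - 8*q^3 + 18*q^2 - 27) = (q - 5)*(q - 3)*(q^3 - 5*q^2 + 3*q + 9) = (q - 5)*(q - 3)^2*(q^2 - 2*q - 3) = (q - 5)*(q - 3)^3*(q + 1)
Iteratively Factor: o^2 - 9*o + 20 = (o - 5)*(o - 4)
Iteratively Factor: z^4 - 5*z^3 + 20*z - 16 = (z - 2)*(z^3 - 3*z^2 - 6*z + 8) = (z - 2)*(z + 2)*(z^2 - 5*z + 4) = (z - 4)*(z - 2)*(z + 2)*(z - 1)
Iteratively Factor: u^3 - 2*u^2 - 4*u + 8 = (u - 2)*(u^2 - 4) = (u - 2)*(u + 2)*(u - 2)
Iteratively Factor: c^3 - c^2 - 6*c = (c)*(c^2 - c - 6) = c*(c + 2)*(c - 3)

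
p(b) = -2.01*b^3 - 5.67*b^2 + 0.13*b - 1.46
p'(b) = -6.03*b^2 - 11.34*b + 0.13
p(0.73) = -5.17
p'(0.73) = -11.36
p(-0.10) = -1.53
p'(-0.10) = 1.20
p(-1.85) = -8.38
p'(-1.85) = 0.47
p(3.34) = -139.17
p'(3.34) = -105.01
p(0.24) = -1.78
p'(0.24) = -2.94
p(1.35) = -16.56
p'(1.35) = -26.17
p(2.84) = -92.86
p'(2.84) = -80.71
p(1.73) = -28.61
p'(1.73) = -37.54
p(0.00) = -1.46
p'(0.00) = 0.13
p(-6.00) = 227.80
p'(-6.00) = -148.91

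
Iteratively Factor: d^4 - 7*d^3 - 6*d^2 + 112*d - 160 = (d - 5)*(d^3 - 2*d^2 - 16*d + 32) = (d - 5)*(d + 4)*(d^2 - 6*d + 8) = (d - 5)*(d - 2)*(d + 4)*(d - 4)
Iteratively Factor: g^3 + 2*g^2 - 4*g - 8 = (g + 2)*(g^2 - 4) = (g - 2)*(g + 2)*(g + 2)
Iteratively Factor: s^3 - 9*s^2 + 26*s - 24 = (s - 4)*(s^2 - 5*s + 6) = (s - 4)*(s - 2)*(s - 3)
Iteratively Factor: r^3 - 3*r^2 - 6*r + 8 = (r - 1)*(r^2 - 2*r - 8) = (r - 4)*(r - 1)*(r + 2)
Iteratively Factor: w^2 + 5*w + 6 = (w + 3)*(w + 2)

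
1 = 1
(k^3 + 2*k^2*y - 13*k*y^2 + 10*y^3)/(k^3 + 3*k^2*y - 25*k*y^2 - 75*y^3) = (-k^2 + 3*k*y - 2*y^2)/(-k^2 + 2*k*y + 15*y^2)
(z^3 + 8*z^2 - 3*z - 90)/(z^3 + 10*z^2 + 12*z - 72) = (z^2 + 2*z - 15)/(z^2 + 4*z - 12)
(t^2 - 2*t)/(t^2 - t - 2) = t/(t + 1)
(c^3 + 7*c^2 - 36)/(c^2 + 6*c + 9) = (c^2 + 4*c - 12)/(c + 3)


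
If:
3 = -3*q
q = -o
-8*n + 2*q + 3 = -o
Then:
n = 1/4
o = 1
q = -1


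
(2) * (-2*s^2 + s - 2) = -4*s^2 + 2*s - 4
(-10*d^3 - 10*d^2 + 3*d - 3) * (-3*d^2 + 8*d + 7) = 30*d^5 - 50*d^4 - 159*d^3 - 37*d^2 - 3*d - 21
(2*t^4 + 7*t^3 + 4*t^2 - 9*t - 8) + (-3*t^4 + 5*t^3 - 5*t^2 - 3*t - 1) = -t^4 + 12*t^3 - t^2 - 12*t - 9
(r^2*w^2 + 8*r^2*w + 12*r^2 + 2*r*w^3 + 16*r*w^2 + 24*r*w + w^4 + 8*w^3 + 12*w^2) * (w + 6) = r^2*w^3 + 14*r^2*w^2 + 60*r^2*w + 72*r^2 + 2*r*w^4 + 28*r*w^3 + 120*r*w^2 + 144*r*w + w^5 + 14*w^4 + 60*w^3 + 72*w^2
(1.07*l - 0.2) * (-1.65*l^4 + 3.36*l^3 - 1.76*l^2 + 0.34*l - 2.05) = -1.7655*l^5 + 3.9252*l^4 - 2.5552*l^3 + 0.7158*l^2 - 2.2615*l + 0.41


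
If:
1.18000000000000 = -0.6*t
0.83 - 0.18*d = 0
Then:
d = 4.61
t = -1.97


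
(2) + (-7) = -5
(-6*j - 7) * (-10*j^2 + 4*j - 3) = 60*j^3 + 46*j^2 - 10*j + 21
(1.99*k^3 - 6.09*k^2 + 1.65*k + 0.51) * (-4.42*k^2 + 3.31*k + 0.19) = -8.7958*k^5 + 33.5047*k^4 - 27.0728*k^3 + 2.0502*k^2 + 2.0016*k + 0.0969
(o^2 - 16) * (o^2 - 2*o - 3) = o^4 - 2*o^3 - 19*o^2 + 32*o + 48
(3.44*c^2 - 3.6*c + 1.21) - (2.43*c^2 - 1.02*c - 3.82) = 1.01*c^2 - 2.58*c + 5.03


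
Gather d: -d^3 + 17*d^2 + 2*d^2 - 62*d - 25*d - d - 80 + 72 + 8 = -d^3 + 19*d^2 - 88*d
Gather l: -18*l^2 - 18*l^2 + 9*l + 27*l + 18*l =-36*l^2 + 54*l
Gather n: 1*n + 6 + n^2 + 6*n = n^2 + 7*n + 6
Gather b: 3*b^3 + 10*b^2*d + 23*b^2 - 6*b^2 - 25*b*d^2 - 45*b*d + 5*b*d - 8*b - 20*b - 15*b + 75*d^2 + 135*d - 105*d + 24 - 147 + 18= 3*b^3 + b^2*(10*d + 17) + b*(-25*d^2 - 40*d - 43) + 75*d^2 + 30*d - 105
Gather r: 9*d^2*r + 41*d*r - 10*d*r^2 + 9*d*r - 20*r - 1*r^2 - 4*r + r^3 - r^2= r^3 + r^2*(-10*d - 2) + r*(9*d^2 + 50*d - 24)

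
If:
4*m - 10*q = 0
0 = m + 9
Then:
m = -9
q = -18/5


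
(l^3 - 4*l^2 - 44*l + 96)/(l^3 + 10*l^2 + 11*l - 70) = (l^2 - 2*l - 48)/(l^2 + 12*l + 35)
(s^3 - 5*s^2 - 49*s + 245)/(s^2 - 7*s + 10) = (s^2 - 49)/(s - 2)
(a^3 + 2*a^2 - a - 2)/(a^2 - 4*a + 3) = (a^2 + 3*a + 2)/(a - 3)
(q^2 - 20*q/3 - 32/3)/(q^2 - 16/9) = 3*(q - 8)/(3*q - 4)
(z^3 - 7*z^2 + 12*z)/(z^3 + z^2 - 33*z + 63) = z*(z - 4)/(z^2 + 4*z - 21)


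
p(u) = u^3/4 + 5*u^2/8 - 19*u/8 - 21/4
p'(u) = 3*u^2/4 + 5*u/4 - 19/8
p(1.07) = -6.77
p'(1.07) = -0.18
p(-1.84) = -0.32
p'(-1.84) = -2.14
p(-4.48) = -4.54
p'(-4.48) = 7.08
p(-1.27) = -1.74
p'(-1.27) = -2.75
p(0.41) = -6.10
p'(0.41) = -1.74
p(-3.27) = 0.46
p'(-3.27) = 1.56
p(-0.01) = -5.23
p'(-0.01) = -2.39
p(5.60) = 44.95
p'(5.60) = 28.14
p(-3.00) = 0.75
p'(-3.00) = 0.62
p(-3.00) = 0.75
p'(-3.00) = 0.62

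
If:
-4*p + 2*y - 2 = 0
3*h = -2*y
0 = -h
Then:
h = 0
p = -1/2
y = 0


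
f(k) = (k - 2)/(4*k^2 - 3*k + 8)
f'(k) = (3 - 8*k)*(k - 2)/(4*k^2 - 3*k + 8)^2 + 1/(4*k^2 - 3*k + 8) = (4*k^2 - 3*k - (k - 2)*(8*k - 3) + 8)/(4*k^2 - 3*k + 8)^2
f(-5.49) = -0.05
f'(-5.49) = -0.01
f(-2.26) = -0.12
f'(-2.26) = -0.04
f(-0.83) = -0.21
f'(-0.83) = -0.08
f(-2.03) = -0.13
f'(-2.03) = -0.05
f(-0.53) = -0.24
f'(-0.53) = -0.07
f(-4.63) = -0.06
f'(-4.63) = -0.01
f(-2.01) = -0.13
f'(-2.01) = -0.05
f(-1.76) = -0.15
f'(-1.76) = -0.06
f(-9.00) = -0.03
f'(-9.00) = 0.00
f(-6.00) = -0.05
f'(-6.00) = -0.00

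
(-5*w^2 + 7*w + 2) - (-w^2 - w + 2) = -4*w^2 + 8*w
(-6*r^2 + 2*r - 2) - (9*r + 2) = -6*r^2 - 7*r - 4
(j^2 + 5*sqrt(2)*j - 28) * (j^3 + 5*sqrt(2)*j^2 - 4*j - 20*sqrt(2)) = j^5 + 10*sqrt(2)*j^4 + 18*j^3 - 180*sqrt(2)*j^2 - 88*j + 560*sqrt(2)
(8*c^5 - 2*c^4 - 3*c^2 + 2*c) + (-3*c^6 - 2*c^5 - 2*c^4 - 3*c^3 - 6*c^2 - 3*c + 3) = -3*c^6 + 6*c^5 - 4*c^4 - 3*c^3 - 9*c^2 - c + 3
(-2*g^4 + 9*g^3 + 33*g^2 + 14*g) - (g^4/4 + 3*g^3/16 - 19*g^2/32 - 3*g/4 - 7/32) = -9*g^4/4 + 141*g^3/16 + 1075*g^2/32 + 59*g/4 + 7/32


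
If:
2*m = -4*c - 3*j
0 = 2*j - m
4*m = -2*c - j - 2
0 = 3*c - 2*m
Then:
No Solution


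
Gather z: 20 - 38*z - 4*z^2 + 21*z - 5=-4*z^2 - 17*z + 15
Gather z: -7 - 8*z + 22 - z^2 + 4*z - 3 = -z^2 - 4*z + 12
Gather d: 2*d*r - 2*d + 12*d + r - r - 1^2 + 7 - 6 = d*(2*r + 10)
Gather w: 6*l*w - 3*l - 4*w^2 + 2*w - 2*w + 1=6*l*w - 3*l - 4*w^2 + 1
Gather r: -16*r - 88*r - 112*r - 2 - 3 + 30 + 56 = 81 - 216*r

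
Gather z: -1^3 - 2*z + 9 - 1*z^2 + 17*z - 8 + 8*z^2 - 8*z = 7*z^2 + 7*z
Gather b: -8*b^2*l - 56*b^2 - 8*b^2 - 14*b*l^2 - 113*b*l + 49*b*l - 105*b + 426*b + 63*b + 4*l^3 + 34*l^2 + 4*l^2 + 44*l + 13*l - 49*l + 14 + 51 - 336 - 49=b^2*(-8*l - 64) + b*(-14*l^2 - 64*l + 384) + 4*l^3 + 38*l^2 + 8*l - 320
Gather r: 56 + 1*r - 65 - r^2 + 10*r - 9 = -r^2 + 11*r - 18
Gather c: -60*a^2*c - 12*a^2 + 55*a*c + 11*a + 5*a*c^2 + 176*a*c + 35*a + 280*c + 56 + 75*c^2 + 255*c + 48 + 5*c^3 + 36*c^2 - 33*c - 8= -12*a^2 + 46*a + 5*c^3 + c^2*(5*a + 111) + c*(-60*a^2 + 231*a + 502) + 96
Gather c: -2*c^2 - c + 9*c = -2*c^2 + 8*c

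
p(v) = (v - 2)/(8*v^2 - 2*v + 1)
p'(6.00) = 0.00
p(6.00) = 0.01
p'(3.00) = 0.00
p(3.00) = 0.01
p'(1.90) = 0.04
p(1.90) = -0.00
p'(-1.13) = -0.27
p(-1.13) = -0.23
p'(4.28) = -0.00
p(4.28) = 0.02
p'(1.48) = 0.11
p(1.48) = -0.03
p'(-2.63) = -0.04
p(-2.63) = -0.08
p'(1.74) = 0.06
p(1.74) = -0.01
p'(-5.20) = -0.01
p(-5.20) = -0.03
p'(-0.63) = -0.89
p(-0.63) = -0.48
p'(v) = (2 - 16*v)*(v - 2)/(8*v^2 - 2*v + 1)^2 + 1/(8*v^2 - 2*v + 1) = (-8*v^2 + 32*v - 3)/(64*v^4 - 32*v^3 + 20*v^2 - 4*v + 1)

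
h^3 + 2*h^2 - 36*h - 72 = (h - 6)*(h + 2)*(h + 6)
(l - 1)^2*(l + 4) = l^3 + 2*l^2 - 7*l + 4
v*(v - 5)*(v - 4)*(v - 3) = v^4 - 12*v^3 + 47*v^2 - 60*v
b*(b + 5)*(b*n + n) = b^3*n + 6*b^2*n + 5*b*n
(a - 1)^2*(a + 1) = a^3 - a^2 - a + 1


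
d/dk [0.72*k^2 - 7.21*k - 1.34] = 1.44*k - 7.21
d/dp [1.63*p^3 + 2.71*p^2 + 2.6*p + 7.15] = 4.89*p^2 + 5.42*p + 2.6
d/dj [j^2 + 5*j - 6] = 2*j + 5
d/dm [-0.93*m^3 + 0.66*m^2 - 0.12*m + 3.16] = -2.79*m^2 + 1.32*m - 0.12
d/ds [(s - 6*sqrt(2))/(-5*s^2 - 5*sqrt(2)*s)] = (s^2 - 12*sqrt(2)*s - 12)/(5*s^2*(s^2 + 2*sqrt(2)*s + 2))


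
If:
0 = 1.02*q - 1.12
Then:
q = 1.10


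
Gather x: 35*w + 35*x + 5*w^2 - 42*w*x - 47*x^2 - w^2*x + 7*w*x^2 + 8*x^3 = 5*w^2 + 35*w + 8*x^3 + x^2*(7*w - 47) + x*(-w^2 - 42*w + 35)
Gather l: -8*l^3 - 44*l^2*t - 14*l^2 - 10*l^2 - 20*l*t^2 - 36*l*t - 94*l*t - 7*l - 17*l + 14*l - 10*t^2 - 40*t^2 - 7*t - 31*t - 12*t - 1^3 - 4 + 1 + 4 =-8*l^3 + l^2*(-44*t - 24) + l*(-20*t^2 - 130*t - 10) - 50*t^2 - 50*t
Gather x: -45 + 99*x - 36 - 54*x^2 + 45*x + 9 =-54*x^2 + 144*x - 72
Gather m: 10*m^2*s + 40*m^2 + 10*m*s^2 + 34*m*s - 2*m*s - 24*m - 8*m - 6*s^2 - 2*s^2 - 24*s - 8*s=m^2*(10*s + 40) + m*(10*s^2 + 32*s - 32) - 8*s^2 - 32*s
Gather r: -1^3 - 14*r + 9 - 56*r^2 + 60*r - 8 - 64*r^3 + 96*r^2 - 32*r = -64*r^3 + 40*r^2 + 14*r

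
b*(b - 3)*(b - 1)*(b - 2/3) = b^4 - 14*b^3/3 + 17*b^2/3 - 2*b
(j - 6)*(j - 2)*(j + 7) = j^3 - j^2 - 44*j + 84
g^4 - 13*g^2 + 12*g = g*(g - 3)*(g - 1)*(g + 4)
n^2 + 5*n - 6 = (n - 1)*(n + 6)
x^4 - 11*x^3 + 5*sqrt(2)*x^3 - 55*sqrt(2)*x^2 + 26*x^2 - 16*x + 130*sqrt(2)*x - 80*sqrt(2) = (x - 8)*(x - 2)*(x - 1)*(x + 5*sqrt(2))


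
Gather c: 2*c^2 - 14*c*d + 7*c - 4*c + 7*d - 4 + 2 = 2*c^2 + c*(3 - 14*d) + 7*d - 2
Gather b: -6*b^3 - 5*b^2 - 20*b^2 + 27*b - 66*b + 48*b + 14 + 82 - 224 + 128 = -6*b^3 - 25*b^2 + 9*b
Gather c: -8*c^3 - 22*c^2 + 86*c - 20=-8*c^3 - 22*c^2 + 86*c - 20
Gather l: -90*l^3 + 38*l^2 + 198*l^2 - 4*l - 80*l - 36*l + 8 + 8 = -90*l^3 + 236*l^2 - 120*l + 16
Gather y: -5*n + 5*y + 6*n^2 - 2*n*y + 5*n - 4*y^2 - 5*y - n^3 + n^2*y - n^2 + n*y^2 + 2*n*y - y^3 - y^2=-n^3 + n^2*y + 5*n^2 - y^3 + y^2*(n - 5)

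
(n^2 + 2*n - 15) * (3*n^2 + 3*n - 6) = 3*n^4 + 9*n^3 - 45*n^2 - 57*n + 90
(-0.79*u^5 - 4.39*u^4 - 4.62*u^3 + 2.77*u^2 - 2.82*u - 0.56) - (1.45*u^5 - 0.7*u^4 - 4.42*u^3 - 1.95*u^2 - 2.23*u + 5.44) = -2.24*u^5 - 3.69*u^4 - 0.2*u^3 + 4.72*u^2 - 0.59*u - 6.0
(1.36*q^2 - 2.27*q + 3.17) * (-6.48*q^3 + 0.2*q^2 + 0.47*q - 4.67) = -8.8128*q^5 + 14.9816*q^4 - 20.3564*q^3 - 6.7841*q^2 + 12.0908*q - 14.8039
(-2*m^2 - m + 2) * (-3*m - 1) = 6*m^3 + 5*m^2 - 5*m - 2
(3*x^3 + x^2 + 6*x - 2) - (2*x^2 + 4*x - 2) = 3*x^3 - x^2 + 2*x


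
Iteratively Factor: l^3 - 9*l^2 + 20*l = (l - 4)*(l^2 - 5*l) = (l - 5)*(l - 4)*(l)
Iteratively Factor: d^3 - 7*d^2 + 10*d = (d - 2)*(d^2 - 5*d) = d*(d - 2)*(d - 5)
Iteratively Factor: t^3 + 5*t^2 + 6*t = (t + 2)*(t^2 + 3*t) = t*(t + 2)*(t + 3)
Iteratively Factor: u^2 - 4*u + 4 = (u - 2)*(u - 2)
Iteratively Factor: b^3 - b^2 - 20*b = (b)*(b^2 - b - 20) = b*(b - 5)*(b + 4)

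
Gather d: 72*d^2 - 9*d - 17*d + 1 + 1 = 72*d^2 - 26*d + 2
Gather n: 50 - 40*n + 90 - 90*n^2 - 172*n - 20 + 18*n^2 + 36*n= -72*n^2 - 176*n + 120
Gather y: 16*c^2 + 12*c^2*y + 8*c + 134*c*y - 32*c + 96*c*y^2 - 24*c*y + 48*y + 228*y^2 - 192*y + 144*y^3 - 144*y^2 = 16*c^2 - 24*c + 144*y^3 + y^2*(96*c + 84) + y*(12*c^2 + 110*c - 144)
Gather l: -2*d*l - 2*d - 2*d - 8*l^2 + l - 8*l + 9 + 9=-4*d - 8*l^2 + l*(-2*d - 7) + 18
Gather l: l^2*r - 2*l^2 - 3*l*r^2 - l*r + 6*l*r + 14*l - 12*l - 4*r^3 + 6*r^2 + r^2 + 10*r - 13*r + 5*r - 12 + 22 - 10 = l^2*(r - 2) + l*(-3*r^2 + 5*r + 2) - 4*r^3 + 7*r^2 + 2*r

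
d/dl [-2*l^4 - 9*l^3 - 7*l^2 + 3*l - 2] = -8*l^3 - 27*l^2 - 14*l + 3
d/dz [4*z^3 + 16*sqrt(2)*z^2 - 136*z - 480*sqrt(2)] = 12*z^2 + 32*sqrt(2)*z - 136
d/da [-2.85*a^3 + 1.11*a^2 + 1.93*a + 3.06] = -8.55*a^2 + 2.22*a + 1.93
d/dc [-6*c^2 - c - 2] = -12*c - 1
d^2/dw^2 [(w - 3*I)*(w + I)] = 2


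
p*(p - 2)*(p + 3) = p^3 + p^2 - 6*p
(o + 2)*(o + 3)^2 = o^3 + 8*o^2 + 21*o + 18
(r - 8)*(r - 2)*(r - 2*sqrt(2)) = r^3 - 10*r^2 - 2*sqrt(2)*r^2 + 16*r + 20*sqrt(2)*r - 32*sqrt(2)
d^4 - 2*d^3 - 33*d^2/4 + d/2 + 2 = (d - 4)*(d - 1/2)*(d + 1/2)*(d + 2)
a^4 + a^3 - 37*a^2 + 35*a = a*(a - 5)*(a - 1)*(a + 7)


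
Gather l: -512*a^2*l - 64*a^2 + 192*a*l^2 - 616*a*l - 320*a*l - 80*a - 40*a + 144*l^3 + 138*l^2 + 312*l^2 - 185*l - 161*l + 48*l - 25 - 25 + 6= -64*a^2 - 120*a + 144*l^3 + l^2*(192*a + 450) + l*(-512*a^2 - 936*a - 298) - 44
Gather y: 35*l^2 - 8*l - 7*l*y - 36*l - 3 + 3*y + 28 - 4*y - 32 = 35*l^2 - 44*l + y*(-7*l - 1) - 7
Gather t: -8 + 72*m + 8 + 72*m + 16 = 144*m + 16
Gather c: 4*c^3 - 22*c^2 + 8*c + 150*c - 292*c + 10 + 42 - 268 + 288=4*c^3 - 22*c^2 - 134*c + 72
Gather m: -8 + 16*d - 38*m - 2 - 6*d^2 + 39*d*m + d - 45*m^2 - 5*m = -6*d^2 + 17*d - 45*m^2 + m*(39*d - 43) - 10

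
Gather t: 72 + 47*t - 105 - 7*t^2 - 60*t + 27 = -7*t^2 - 13*t - 6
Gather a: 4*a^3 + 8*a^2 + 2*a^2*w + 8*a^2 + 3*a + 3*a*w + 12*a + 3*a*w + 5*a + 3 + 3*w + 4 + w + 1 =4*a^3 + a^2*(2*w + 16) + a*(6*w + 20) + 4*w + 8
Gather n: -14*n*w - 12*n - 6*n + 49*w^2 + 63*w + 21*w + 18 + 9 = n*(-14*w - 18) + 49*w^2 + 84*w + 27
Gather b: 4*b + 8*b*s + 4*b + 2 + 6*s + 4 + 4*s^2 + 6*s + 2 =b*(8*s + 8) + 4*s^2 + 12*s + 8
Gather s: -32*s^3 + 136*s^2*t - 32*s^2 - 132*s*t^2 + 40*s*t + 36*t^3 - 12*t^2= -32*s^3 + s^2*(136*t - 32) + s*(-132*t^2 + 40*t) + 36*t^3 - 12*t^2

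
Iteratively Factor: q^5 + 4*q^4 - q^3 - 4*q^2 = (q + 4)*(q^4 - q^2) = (q - 1)*(q + 4)*(q^3 + q^2) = q*(q - 1)*(q + 4)*(q^2 + q) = q^2*(q - 1)*(q + 4)*(q + 1)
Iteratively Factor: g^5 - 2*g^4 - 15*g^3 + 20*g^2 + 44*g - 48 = (g - 1)*(g^4 - g^3 - 16*g^2 + 4*g + 48) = (g - 1)*(g + 3)*(g^3 - 4*g^2 - 4*g + 16) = (g - 4)*(g - 1)*(g + 3)*(g^2 - 4) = (g - 4)*(g - 2)*(g - 1)*(g + 3)*(g + 2)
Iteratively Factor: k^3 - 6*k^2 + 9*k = (k)*(k^2 - 6*k + 9) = k*(k - 3)*(k - 3)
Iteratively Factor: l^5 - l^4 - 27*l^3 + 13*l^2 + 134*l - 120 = (l - 2)*(l^4 + l^3 - 25*l^2 - 37*l + 60) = (l - 2)*(l - 1)*(l^3 + 2*l^2 - 23*l - 60) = (l - 5)*(l - 2)*(l - 1)*(l^2 + 7*l + 12) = (l - 5)*(l - 2)*(l - 1)*(l + 4)*(l + 3)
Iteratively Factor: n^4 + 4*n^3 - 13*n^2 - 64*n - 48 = (n - 4)*(n^3 + 8*n^2 + 19*n + 12) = (n - 4)*(n + 4)*(n^2 + 4*n + 3) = (n - 4)*(n + 1)*(n + 4)*(n + 3)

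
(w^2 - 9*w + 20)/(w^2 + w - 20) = (w - 5)/(w + 5)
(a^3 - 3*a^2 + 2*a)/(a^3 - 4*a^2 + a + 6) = a*(a - 1)/(a^2 - 2*a - 3)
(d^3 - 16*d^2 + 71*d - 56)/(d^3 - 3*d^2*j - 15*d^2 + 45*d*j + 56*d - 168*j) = (d - 1)/(d - 3*j)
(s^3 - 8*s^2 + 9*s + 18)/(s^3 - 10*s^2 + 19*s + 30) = (s - 3)/(s - 5)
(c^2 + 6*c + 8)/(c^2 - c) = (c^2 + 6*c + 8)/(c*(c - 1))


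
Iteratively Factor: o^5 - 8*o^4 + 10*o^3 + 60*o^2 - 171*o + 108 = (o - 3)*(o^4 - 5*o^3 - 5*o^2 + 45*o - 36) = (o - 4)*(o - 3)*(o^3 - o^2 - 9*o + 9) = (o - 4)*(o - 3)^2*(o^2 + 2*o - 3) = (o - 4)*(o - 3)^2*(o + 3)*(o - 1)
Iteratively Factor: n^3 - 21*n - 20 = (n + 1)*(n^2 - n - 20) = (n + 1)*(n + 4)*(n - 5)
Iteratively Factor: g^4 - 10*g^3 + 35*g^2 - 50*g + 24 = (g - 2)*(g^3 - 8*g^2 + 19*g - 12) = (g - 2)*(g - 1)*(g^2 - 7*g + 12) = (g - 4)*(g - 2)*(g - 1)*(g - 3)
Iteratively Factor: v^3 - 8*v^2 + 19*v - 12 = (v - 3)*(v^2 - 5*v + 4) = (v - 3)*(v - 1)*(v - 4)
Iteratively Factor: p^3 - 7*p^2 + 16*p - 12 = (p - 2)*(p^2 - 5*p + 6) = (p - 2)^2*(p - 3)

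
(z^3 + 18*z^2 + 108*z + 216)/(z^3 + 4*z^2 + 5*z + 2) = (z^3 + 18*z^2 + 108*z + 216)/(z^3 + 4*z^2 + 5*z + 2)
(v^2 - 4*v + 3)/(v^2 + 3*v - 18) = (v - 1)/(v + 6)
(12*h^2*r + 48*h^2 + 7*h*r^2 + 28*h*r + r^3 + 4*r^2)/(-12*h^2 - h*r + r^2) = (4*h*r + 16*h + r^2 + 4*r)/(-4*h + r)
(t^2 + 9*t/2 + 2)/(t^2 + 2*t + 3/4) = 2*(t + 4)/(2*t + 3)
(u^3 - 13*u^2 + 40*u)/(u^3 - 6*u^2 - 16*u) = (u - 5)/(u + 2)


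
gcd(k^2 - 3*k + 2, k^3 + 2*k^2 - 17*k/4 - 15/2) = k - 2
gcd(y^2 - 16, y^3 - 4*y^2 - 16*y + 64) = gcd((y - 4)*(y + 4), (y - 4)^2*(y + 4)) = y^2 - 16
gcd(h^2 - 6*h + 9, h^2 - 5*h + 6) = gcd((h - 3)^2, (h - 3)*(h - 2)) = h - 3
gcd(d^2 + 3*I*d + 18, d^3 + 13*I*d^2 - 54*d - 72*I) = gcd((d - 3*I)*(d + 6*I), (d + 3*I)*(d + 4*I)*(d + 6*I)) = d + 6*I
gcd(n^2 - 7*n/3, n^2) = n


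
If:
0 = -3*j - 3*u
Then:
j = -u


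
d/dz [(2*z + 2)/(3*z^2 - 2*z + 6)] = 2*(-3*z^2 - 6*z + 8)/(9*z^4 - 12*z^3 + 40*z^2 - 24*z + 36)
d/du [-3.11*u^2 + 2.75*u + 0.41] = 2.75 - 6.22*u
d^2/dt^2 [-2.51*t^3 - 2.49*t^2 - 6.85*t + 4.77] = -15.06*t - 4.98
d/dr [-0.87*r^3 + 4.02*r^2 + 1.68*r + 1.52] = -2.61*r^2 + 8.04*r + 1.68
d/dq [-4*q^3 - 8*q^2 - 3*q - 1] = -12*q^2 - 16*q - 3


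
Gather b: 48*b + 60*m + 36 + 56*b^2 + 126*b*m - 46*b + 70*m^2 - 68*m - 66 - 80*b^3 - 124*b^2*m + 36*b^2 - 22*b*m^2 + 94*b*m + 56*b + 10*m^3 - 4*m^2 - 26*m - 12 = -80*b^3 + b^2*(92 - 124*m) + b*(-22*m^2 + 220*m + 58) + 10*m^3 + 66*m^2 - 34*m - 42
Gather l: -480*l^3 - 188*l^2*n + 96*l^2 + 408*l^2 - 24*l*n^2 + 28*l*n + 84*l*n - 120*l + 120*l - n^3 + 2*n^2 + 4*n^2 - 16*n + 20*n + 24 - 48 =-480*l^3 + l^2*(504 - 188*n) + l*(-24*n^2 + 112*n) - n^3 + 6*n^2 + 4*n - 24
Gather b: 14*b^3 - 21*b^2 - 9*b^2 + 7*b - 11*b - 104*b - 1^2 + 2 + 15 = 14*b^3 - 30*b^2 - 108*b + 16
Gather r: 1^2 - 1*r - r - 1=-2*r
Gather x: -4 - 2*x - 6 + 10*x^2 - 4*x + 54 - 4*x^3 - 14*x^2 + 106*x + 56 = -4*x^3 - 4*x^2 + 100*x + 100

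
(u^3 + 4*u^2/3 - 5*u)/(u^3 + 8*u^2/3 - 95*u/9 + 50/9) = 3*u*(u + 3)/(3*u^2 + 13*u - 10)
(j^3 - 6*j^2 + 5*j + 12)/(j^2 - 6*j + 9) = (j^2 - 3*j - 4)/(j - 3)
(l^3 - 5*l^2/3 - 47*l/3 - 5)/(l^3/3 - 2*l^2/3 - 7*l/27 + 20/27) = 9*(3*l^3 - 5*l^2 - 47*l - 15)/(9*l^3 - 18*l^2 - 7*l + 20)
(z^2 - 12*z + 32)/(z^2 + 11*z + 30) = (z^2 - 12*z + 32)/(z^2 + 11*z + 30)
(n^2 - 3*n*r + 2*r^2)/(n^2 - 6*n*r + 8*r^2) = (-n + r)/(-n + 4*r)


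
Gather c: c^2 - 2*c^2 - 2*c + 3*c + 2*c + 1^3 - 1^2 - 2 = -c^2 + 3*c - 2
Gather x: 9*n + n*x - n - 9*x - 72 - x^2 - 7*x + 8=8*n - x^2 + x*(n - 16) - 64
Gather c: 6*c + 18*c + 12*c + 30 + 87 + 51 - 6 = 36*c + 162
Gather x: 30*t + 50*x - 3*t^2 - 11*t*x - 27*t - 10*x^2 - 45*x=-3*t^2 + 3*t - 10*x^2 + x*(5 - 11*t)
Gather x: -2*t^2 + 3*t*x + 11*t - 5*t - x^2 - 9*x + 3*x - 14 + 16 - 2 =-2*t^2 + 6*t - x^2 + x*(3*t - 6)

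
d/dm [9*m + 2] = 9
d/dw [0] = 0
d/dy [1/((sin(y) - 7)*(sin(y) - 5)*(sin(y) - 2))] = (-3*sin(y)^2 + 28*sin(y) - 59)*cos(y)/((sin(y) - 7)^2*(sin(y) - 5)^2*(sin(y) - 2)^2)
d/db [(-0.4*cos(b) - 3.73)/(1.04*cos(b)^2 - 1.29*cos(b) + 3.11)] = (-0.416*cos(b)^2 - 7.7584*cos(b) + 6.0557)*sin(b)/(1.0816*cos(b)^4 - 2.6832*cos(b)^3 + 8.1329*cos(b)^2 - 8.0238*cos(b) + 9.6721)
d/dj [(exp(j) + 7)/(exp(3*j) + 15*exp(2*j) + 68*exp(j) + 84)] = 2*(-exp(j) - 4)*exp(j)/(exp(4*j) + 16*exp(3*j) + 88*exp(2*j) + 192*exp(j) + 144)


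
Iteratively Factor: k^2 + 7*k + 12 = (k + 4)*(k + 3)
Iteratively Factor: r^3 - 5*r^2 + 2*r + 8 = (r - 2)*(r^2 - 3*r - 4) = (r - 2)*(r + 1)*(r - 4)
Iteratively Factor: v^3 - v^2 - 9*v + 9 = (v - 3)*(v^2 + 2*v - 3) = (v - 3)*(v - 1)*(v + 3)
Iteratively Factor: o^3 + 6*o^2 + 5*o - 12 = (o + 4)*(o^2 + 2*o - 3) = (o + 3)*(o + 4)*(o - 1)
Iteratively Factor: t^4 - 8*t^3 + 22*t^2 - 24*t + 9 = (t - 1)*(t^3 - 7*t^2 + 15*t - 9) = (t - 3)*(t - 1)*(t^2 - 4*t + 3) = (t - 3)*(t - 1)^2*(t - 3)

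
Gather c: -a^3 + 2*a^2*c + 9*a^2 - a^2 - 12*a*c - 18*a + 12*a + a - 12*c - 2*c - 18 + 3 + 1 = -a^3 + 8*a^2 - 5*a + c*(2*a^2 - 12*a - 14) - 14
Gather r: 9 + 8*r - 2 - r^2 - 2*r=-r^2 + 6*r + 7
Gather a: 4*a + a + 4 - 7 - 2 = 5*a - 5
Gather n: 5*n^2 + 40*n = 5*n^2 + 40*n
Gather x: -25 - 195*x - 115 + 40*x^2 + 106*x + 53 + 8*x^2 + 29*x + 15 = 48*x^2 - 60*x - 72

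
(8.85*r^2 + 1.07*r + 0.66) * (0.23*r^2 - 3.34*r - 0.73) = 2.0355*r^4 - 29.3129*r^3 - 9.8825*r^2 - 2.9855*r - 0.4818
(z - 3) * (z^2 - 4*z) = z^3 - 7*z^2 + 12*z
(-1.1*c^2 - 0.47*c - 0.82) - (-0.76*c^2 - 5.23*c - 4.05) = -0.34*c^2 + 4.76*c + 3.23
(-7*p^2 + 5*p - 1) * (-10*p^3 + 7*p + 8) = 70*p^5 - 50*p^4 - 39*p^3 - 21*p^2 + 33*p - 8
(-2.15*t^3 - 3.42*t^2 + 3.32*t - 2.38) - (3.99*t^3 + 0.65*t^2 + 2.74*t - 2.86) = -6.14*t^3 - 4.07*t^2 + 0.58*t + 0.48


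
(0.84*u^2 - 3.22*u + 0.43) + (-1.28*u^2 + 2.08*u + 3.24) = -0.44*u^2 - 1.14*u + 3.67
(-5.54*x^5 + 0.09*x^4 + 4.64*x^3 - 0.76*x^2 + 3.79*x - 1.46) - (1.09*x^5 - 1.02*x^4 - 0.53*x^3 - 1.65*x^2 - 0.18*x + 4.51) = -6.63*x^5 + 1.11*x^4 + 5.17*x^3 + 0.89*x^2 + 3.97*x - 5.97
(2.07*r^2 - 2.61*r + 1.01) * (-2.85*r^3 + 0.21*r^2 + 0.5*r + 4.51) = -5.8995*r^5 + 7.8732*r^4 - 2.3916*r^3 + 8.2428*r^2 - 11.2661*r + 4.5551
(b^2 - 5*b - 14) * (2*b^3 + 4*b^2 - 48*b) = 2*b^5 - 6*b^4 - 96*b^3 + 184*b^2 + 672*b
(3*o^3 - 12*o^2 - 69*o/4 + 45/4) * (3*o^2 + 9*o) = 9*o^5 - 9*o^4 - 639*o^3/4 - 243*o^2/2 + 405*o/4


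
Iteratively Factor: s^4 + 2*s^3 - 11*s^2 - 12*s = (s - 3)*(s^3 + 5*s^2 + 4*s) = s*(s - 3)*(s^2 + 5*s + 4) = s*(s - 3)*(s + 1)*(s + 4)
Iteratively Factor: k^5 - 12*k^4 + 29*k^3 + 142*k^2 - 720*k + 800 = (k - 4)*(k^4 - 8*k^3 - 3*k^2 + 130*k - 200) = (k - 5)*(k - 4)*(k^3 - 3*k^2 - 18*k + 40) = (k - 5)*(k - 4)*(k - 2)*(k^2 - k - 20) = (k - 5)*(k - 4)*(k - 2)*(k + 4)*(k - 5)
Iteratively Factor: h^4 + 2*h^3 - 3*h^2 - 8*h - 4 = (h + 2)*(h^3 - 3*h - 2) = (h + 1)*(h + 2)*(h^2 - h - 2) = (h - 2)*(h + 1)*(h + 2)*(h + 1)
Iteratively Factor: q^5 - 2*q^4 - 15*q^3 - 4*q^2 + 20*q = (q + 2)*(q^4 - 4*q^3 - 7*q^2 + 10*q) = (q - 1)*(q + 2)*(q^3 - 3*q^2 - 10*q) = (q - 5)*(q - 1)*(q + 2)*(q^2 + 2*q) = (q - 5)*(q - 1)*(q + 2)^2*(q)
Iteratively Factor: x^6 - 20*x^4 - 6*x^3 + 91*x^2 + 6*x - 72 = (x + 3)*(x^5 - 3*x^4 - 11*x^3 + 27*x^2 + 10*x - 24) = (x + 3)^2*(x^4 - 6*x^3 + 7*x^2 + 6*x - 8) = (x - 1)*(x + 3)^2*(x^3 - 5*x^2 + 2*x + 8) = (x - 1)*(x + 1)*(x + 3)^2*(x^2 - 6*x + 8) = (x - 2)*(x - 1)*(x + 1)*(x + 3)^2*(x - 4)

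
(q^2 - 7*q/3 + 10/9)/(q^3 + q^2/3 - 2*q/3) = (q - 5/3)/(q*(q + 1))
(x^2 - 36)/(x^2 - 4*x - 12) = (x + 6)/(x + 2)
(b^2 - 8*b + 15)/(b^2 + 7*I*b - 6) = (b^2 - 8*b + 15)/(b^2 + 7*I*b - 6)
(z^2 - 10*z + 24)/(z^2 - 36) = (z - 4)/(z + 6)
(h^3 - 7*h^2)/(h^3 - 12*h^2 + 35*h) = h/(h - 5)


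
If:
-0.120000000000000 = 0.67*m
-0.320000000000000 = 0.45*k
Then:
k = -0.71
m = -0.18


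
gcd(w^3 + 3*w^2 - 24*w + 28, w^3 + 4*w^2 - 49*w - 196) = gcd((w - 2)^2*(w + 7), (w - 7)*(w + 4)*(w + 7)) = w + 7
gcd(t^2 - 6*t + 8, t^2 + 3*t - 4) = 1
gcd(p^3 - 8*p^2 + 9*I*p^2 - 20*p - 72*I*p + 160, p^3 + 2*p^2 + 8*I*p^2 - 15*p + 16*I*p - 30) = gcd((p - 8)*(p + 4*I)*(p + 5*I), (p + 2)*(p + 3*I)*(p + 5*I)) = p + 5*I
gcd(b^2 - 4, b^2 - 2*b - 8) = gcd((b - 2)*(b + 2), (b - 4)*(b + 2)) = b + 2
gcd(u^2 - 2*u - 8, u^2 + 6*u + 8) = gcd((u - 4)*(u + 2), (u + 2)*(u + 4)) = u + 2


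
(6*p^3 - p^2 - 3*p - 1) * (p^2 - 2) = 6*p^5 - p^4 - 15*p^3 + p^2 + 6*p + 2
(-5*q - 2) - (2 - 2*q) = -3*q - 4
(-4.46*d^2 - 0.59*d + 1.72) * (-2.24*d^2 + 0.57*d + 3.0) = 9.9904*d^4 - 1.2206*d^3 - 17.5691*d^2 - 0.7896*d + 5.16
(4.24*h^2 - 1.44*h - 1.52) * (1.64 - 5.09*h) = -21.5816*h^3 + 14.2832*h^2 + 5.3752*h - 2.4928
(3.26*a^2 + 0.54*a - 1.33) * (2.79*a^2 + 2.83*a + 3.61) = 9.0954*a^4 + 10.7324*a^3 + 9.5861*a^2 - 1.8145*a - 4.8013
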